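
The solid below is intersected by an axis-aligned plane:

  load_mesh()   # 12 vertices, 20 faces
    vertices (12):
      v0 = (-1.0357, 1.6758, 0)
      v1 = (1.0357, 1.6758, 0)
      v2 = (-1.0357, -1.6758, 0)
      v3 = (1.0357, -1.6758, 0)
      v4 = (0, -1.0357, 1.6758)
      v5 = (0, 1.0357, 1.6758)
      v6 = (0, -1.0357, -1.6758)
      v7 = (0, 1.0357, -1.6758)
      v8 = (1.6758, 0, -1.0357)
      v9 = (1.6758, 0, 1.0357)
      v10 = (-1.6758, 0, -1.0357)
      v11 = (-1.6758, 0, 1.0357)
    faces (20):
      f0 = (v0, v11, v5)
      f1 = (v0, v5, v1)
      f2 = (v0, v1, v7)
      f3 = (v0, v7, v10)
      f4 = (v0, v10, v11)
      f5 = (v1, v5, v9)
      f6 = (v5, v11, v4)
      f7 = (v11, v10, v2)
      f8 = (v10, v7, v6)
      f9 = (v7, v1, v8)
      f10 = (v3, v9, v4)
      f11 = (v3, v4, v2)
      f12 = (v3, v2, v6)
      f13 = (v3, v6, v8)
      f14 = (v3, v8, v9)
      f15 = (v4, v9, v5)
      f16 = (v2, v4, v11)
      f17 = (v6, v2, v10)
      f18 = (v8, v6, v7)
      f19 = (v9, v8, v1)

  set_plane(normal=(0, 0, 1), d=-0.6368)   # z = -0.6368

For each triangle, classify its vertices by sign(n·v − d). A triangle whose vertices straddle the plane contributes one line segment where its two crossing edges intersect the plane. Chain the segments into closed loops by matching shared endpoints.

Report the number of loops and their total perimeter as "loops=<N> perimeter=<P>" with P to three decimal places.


loops=1 perimeter=9.785

Straddling triangles (10 of 20):
  (v0,v1,v7) [++-] → (0.642136, 1.43256, -0.6368)–(-0.642136, 1.43256, -0.6368)  len=1.2843
  (v0,v7,v10) [+--] → (-0.642136, 1.43256, -0.6368)–(-1.42927, 0.645435, -0.6368)  len=1.1132
  (v0,v10,v11) [+-+] → (-1.42927, 0.645435, -0.6368)–(-1.6758, 0, -0.6368)  len=0.6909
  (v11,v10,v2) [+-+] → (-1.6758, 0, -0.6368)–(-1.42927, -0.645435, -0.6368)  len=0.6909
  (v7,v1,v8) [-+-] → (0.642136, 1.43256, -0.6368)–(1.42927, 0.645435, -0.6368)  len=1.1132
  (v3,v2,v6) [++-] → (-0.642136, -1.43256, -0.6368)–(0.642136, -1.43256, -0.6368)  len=1.2843
  (v3,v6,v8) [+--] → (0.642136, -1.43256, -0.6368)–(1.42927, -0.645435, -0.6368)  len=1.1132
  (v3,v8,v9) [+-+] → (1.42927, -0.645435, -0.6368)–(1.6758, 0, -0.6368)  len=0.6909
  (v6,v2,v10) [-+-] → (-0.642136, -1.43256, -0.6368)–(-1.42927, -0.645435, -0.6368)  len=1.1132
  (v9,v8,v1) [+-+] → (1.6758, 0, -0.6368)–(1.42927, 0.645435, -0.6368)  len=0.6909

Chained into 1 loop(s):
  loop 1: 10 segments, perimeter = 9.7849
Total perimeter = 9.785


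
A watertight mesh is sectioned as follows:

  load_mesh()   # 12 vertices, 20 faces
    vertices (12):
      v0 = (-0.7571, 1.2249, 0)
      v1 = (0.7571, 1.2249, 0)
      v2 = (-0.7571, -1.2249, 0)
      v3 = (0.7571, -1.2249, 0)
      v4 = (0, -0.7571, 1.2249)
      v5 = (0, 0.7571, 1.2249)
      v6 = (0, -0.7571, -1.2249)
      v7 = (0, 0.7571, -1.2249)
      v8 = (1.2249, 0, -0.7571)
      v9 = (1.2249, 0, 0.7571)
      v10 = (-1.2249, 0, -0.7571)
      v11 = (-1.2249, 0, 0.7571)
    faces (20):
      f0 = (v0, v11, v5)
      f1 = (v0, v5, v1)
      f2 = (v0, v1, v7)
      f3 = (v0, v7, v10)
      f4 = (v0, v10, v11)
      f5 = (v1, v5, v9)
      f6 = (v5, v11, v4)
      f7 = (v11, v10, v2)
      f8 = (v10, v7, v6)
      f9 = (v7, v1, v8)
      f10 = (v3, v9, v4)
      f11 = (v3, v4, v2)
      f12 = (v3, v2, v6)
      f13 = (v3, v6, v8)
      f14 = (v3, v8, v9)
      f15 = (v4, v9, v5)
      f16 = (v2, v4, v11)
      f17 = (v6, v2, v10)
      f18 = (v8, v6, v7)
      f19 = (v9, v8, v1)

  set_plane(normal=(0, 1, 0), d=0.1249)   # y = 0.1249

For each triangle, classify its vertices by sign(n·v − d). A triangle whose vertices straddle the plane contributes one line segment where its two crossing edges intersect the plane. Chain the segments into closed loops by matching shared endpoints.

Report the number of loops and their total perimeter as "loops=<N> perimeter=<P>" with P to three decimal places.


loops=1 perimeter=7.972

Straddling triangles (10 of 20):
  (v0,v11,v5) [+-+] → (-1.1772, 0.1249, 0.6799)–(-1.02283, 0.1249, 0.834274)  len=0.2183
  (v0,v7,v10) [++-] → (-1.02283, 0.1249, -0.834274)–(-1.1772, 0.1249, -0.6799)  len=0.2183
  (v0,v10,v11) [+--] → (-1.1772, 0.1249, -0.6799)–(-1.1772, 0.1249, 0.6799)  len=1.3598
  (v1,v5,v9) [++-] → (1.02283, 0.1249, 0.834274)–(1.1772, 0.1249, 0.6799)  len=0.2183
  (v5,v11,v4) [+--] → (-1.02283, 0.1249, 0.834274)–(0, 0.1249, 1.2249)  len=1.0949
  (v10,v7,v6) [-+-] → (-1.02283, 0.1249, -0.834274)–(0, 0.1249, -1.2249)  len=1.0949
  (v7,v1,v8) [++-] → (1.1772, 0.1249, -0.6799)–(1.02283, 0.1249, -0.834274)  len=0.2183
  (v4,v9,v5) [--+] → (1.02283, 0.1249, 0.834274)–(0, 0.1249, 1.2249)  len=1.0949
  (v8,v6,v7) [--+] → (0, 0.1249, -1.2249)–(1.02283, 0.1249, -0.834274)  len=1.0949
  (v9,v8,v1) [--+] → (1.1772, 0.1249, -0.6799)–(1.1772, 0.1249, 0.6799)  len=1.3598

Chained into 1 loop(s):
  loop 1: 10 segments, perimeter = 7.9724
Total perimeter = 7.972


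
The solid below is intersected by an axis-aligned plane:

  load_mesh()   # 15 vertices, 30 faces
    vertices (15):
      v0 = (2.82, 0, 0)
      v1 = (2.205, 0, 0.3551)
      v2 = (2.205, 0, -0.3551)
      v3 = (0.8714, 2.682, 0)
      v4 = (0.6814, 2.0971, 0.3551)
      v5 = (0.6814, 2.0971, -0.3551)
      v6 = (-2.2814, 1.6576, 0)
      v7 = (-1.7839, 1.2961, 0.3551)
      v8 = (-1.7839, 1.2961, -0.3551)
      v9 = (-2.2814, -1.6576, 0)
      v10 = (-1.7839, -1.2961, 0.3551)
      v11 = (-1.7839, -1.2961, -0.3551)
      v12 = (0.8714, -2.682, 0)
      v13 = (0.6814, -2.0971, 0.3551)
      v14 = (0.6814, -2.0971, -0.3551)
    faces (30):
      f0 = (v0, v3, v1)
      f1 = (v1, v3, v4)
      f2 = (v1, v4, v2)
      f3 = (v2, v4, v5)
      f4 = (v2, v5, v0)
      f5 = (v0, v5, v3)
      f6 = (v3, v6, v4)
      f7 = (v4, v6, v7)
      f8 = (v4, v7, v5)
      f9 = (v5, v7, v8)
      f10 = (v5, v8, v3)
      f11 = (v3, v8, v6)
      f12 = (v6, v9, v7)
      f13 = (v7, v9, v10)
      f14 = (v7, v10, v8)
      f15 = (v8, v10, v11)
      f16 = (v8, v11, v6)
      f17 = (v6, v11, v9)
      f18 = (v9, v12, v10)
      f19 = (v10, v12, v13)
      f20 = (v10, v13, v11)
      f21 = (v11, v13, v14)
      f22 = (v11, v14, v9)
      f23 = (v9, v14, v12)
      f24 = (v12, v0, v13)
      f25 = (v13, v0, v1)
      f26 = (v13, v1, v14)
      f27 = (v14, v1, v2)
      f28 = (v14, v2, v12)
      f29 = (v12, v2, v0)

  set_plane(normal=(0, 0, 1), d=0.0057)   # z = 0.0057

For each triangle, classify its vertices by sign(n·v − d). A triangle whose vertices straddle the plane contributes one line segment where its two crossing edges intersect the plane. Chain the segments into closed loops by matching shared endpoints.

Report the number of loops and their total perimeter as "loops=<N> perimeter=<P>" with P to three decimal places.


loops=2 perimeter=29.478

Straddling triangles (20 of 30):
  (v0,v3,v1) [--+] → (0.892807, 2.63895, 0.0057)–(2.81013, 0, 0.0057)  len=3.2619
  (v1,v3,v4) [+-+] → (0.892807, 2.63895, 0.0057)–(0.86835, 2.67261, 0.0057)  len=0.0416
  (v1,v4,v2) [++-] → (1.43097, 1.06538, 0.0057)–(2.205, 0, 0.0057)  len=1.3169
  (v2,v4,v5) [-+-] → (1.43097, 1.06538, 0.0057)–(0.6814, 2.0971, 0.0057)  len=1.2753
  (v3,v6,v4) [--+] → (-2.23384, 1.66465, 0.0057)–(0.86835, 2.67261, 0.0057)  len=3.2618
  (v4,v6,v7) [+-+] → (-2.23384, 1.66465, 0.0057)–(-2.27341, 1.6518, 0.0057)  len=0.0416
  (v4,v7,v5) [++-] → (-0.571036, 1.69017, 0.0057)–(0.6814, 2.0971, 0.0057)  len=1.3169
  (v5,v7,v8) [-+-] → (-0.571036, 1.69017, 0.0057)–(-1.7839, 1.2961, 0.0057)  len=1.2753
  (v6,v9,v7) [--+] → (-2.27341, -1.61019, 0.0057)–(-2.27341, 1.6518, 0.0057)  len=3.2620
  (v7,v9,v10) [+-+] → (-2.27341, -1.61019, 0.0057)–(-2.27341, -1.6518, 0.0057)  len=0.0416
  (v7,v10,v8) [++-] → (-1.7839, -0.0208048, 0.0057)–(-1.7839, 1.2961, 0.0057)  len=1.3169
  (v8,v10,v11) [-+-] → (-1.7839, -0.0208048, 0.0057)–(-1.7839, -1.2961, 0.0057)  len=1.2753
  (v9,v12,v10) [--+] → (0.828778, -2.65975, 0.0057)–(-2.27341, -1.6518, 0.0057)  len=3.2618
  (v10,v12,v13) [+-+] → (0.828778, -2.65975, 0.0057)–(0.86835, -2.67261, 0.0057)  len=0.0416
  (v10,v13,v11) [++-] → (-0.531464, -1.70303, 0.0057)–(-1.7839, -1.2961, 0.0057)  len=1.3169
  (v11,v13,v14) [-+-] → (-0.531464, -1.70303, 0.0057)–(0.6814, -2.0971, 0.0057)  len=1.2753
  (v12,v0,v13) [--+] → (2.78567, -0.0336623, 0.0057)–(0.86835, -2.67261, 0.0057)  len=3.2619
  (v13,v0,v1) [+-+] → (2.78567, -0.0336623, 0.0057)–(2.81013, 0, 0.0057)  len=0.0416
  (v13,v1,v14) [++-] → (1.45543, -1.03172, 0.0057)–(0.6814, -2.0971, 0.0057)  len=1.3169
  (v14,v1,v2) [-+-] → (1.45543, -1.03172, 0.0057)–(2.205, 0, 0.0057)  len=1.2753

Chained into 2 loop(s):
  loop 1: 10 segments, perimeter = 16.5176
  loop 2: 10 segments, perimeter = 12.9608
Total perimeter = 29.478


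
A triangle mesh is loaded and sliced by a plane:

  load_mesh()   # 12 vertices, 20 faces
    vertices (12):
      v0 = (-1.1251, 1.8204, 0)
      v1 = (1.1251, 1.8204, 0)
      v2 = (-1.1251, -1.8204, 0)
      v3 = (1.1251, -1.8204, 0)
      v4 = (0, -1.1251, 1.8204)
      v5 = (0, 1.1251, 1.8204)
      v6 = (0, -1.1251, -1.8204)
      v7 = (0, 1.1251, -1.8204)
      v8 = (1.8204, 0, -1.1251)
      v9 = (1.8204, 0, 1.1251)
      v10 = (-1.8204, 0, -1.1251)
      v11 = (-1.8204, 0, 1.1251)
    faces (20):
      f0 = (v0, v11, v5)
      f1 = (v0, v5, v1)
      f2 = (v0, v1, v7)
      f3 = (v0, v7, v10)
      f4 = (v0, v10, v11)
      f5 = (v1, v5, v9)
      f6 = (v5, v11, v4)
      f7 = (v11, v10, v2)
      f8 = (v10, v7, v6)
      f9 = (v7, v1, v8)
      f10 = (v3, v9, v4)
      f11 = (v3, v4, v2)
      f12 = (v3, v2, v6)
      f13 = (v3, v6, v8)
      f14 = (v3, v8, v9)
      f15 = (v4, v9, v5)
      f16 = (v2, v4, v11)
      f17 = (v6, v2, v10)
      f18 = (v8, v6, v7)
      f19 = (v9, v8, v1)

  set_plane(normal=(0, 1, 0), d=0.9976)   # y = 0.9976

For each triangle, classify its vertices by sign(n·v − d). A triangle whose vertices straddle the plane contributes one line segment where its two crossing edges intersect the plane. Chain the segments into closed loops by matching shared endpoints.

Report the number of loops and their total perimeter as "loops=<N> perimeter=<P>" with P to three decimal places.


Straddling triangles (10 of 20):
  (v0,v11,v5) [+-+] → (-1.43937, 0.9976, 0.508532)–(-0.206294, 0.9976, 1.74161)  len=1.7438
  (v0,v7,v10) [++-] → (-0.206294, 0.9976, -1.74161)–(-1.43937, 0.9976, -0.508532)  len=1.7438
  (v0,v10,v11) [+--] → (-1.43937, 0.9976, -0.508532)–(-1.43937, 0.9976, 0.508532)  len=1.0171
  (v1,v5,v9) [++-] → (0.206294, 0.9976, 1.74161)–(1.43937, 0.9976, 0.508532)  len=1.7438
  (v5,v11,v4) [+--] → (-0.206294, 0.9976, 1.74161)–(0, 0.9976, 1.8204)  len=0.2208
  (v10,v7,v6) [-+-] → (-0.206294, 0.9976, -1.74161)–(0, 0.9976, -1.8204)  len=0.2208
  (v7,v1,v8) [++-] → (1.43937, 0.9976, -0.508532)–(0.206294, 0.9976, -1.74161)  len=1.7438
  (v4,v9,v5) [--+] → (0.206294, 0.9976, 1.74161)–(0, 0.9976, 1.8204)  len=0.2208
  (v8,v6,v7) [--+] → (0, 0.9976, -1.8204)–(0.206294, 0.9976, -1.74161)  len=0.2208
  (v9,v8,v1) [--+] → (1.43937, 0.9976, -0.508532)–(1.43937, 0.9976, 0.508532)  len=1.0171

Chained into 1 loop(s):
  loop 1: 10 segments, perimeter = 9.8928
Total perimeter = 9.893

loops=1 perimeter=9.893


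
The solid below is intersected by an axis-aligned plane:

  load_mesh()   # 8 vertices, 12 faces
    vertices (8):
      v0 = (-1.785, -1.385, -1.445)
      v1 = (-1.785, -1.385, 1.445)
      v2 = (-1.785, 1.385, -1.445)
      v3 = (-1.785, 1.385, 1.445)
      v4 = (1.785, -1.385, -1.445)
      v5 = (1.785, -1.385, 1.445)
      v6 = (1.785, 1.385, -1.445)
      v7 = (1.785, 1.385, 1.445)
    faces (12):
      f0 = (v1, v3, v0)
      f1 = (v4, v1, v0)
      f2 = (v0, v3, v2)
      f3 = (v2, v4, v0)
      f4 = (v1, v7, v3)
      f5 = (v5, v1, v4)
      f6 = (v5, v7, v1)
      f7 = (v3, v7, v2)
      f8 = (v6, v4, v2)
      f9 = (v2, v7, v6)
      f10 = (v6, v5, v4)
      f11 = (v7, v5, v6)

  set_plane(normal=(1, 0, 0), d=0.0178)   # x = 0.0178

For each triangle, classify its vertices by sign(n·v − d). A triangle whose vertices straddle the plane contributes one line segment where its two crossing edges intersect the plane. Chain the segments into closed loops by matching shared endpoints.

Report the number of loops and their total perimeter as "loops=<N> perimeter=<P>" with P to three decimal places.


Straddling triangles (8 of 12):
  (v4,v1,v0) [+--] → (0.0178, -1.385, -0.0144095)–(0.0178, -1.385, -1.445)  len=1.4306
  (v2,v4,v0) [-+-] → (0.0178, -0.0138112, -1.445)–(0.0178, -1.385, -1.445)  len=1.3712
  (v1,v7,v3) [-+-] → (0.0178, 0.0138112, 1.445)–(0.0178, 1.385, 1.445)  len=1.3712
  (v5,v1,v4) [+-+] → (0.0178, -1.385, 1.445)–(0.0178, -1.385, -0.0144095)  len=1.4594
  (v5,v7,v1) [++-] → (0.0178, 0.0138112, 1.445)–(0.0178, -1.385, 1.445)  len=1.3988
  (v3,v7,v2) [-+-] → (0.0178, 1.385, 1.445)–(0.0178, 1.385, 0.0144095)  len=1.4306
  (v6,v4,v2) [++-] → (0.0178, -0.0138112, -1.445)–(0.0178, 1.385, -1.445)  len=1.3988
  (v2,v7,v6) [-++] → (0.0178, 1.385, 0.0144095)–(0.0178, 1.385, -1.445)  len=1.4594

Chained into 1 loop(s):
  loop 1: 8 segments, perimeter = 11.3200
Total perimeter = 11.320

loops=1 perimeter=11.320


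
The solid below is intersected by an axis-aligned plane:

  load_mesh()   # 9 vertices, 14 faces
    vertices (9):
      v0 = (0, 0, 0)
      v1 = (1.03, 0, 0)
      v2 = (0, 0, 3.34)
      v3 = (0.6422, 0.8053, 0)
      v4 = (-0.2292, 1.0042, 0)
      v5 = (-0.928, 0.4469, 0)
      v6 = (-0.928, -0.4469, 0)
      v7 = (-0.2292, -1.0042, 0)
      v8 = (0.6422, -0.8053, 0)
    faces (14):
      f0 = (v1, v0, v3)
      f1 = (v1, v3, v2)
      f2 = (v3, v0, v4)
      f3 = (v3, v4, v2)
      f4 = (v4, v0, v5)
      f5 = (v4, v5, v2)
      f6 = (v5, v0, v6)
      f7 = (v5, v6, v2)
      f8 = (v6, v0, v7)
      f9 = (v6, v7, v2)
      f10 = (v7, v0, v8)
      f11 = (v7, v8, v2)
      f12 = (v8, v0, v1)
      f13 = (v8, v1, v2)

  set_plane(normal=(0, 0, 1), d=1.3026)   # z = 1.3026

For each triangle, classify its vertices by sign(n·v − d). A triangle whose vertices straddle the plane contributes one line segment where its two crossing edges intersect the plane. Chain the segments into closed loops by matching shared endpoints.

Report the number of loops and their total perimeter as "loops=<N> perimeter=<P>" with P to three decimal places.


loops=1 perimeter=3.817

Straddling triangles (7 of 14):
  (v1,v3,v2) [--+] → (0.391742, 0.491233, 1.3026)–(0.6283, 0, 1.3026)  len=0.5452
  (v3,v4,v2) [--+] → (-0.139812, 0.612562, 1.3026)–(0.391742, 0.491233, 1.3026)  len=0.5452
  (v4,v5,v2) [--+] → (-0.56608, 0.272609, 1.3026)–(-0.139812, 0.612562, 1.3026)  len=0.5452
  (v5,v6,v2) [--+] → (-0.56608, -0.272609, 1.3026)–(-0.56608, 0.272609, 1.3026)  len=0.5452
  (v6,v7,v2) [--+] → (-0.139812, -0.612562, 1.3026)–(-0.56608, -0.272609, 1.3026)  len=0.5452
  (v7,v8,v2) [--+] → (0.391742, -0.491233, 1.3026)–(-0.139812, -0.612562, 1.3026)  len=0.5452
  (v8,v1,v2) [--+] → (0.6283, 0, 1.3026)–(0.391742, -0.491233, 1.3026)  len=0.5452

Chained into 1 loop(s):
  loop 1: 7 segments, perimeter = 3.8166
Total perimeter = 3.817


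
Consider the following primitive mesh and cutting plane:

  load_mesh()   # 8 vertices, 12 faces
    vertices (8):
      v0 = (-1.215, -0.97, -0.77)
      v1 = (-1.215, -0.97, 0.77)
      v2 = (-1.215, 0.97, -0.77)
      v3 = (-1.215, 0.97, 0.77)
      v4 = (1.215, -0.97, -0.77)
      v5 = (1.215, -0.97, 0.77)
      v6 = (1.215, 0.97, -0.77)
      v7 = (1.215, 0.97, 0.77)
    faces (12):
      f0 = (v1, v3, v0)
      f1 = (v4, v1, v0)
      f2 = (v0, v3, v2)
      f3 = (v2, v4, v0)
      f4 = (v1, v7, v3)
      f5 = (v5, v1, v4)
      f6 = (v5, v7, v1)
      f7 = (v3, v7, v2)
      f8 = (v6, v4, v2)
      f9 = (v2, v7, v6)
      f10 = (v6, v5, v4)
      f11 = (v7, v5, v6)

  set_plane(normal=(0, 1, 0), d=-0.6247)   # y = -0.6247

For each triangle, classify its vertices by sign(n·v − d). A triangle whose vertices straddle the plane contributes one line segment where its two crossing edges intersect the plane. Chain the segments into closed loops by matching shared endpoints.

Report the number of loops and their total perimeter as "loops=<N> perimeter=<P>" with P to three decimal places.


Straddling triangles (8 of 12):
  (v1,v3,v0) [-+-] → (-1.215, -0.6247, 0.77)–(-1.215, -0.6247, -0.495896)  len=1.2659
  (v0,v3,v2) [-++] → (-1.215, -0.6247, -0.495896)–(-1.215, -0.6247, -0.77)  len=0.2741
  (v2,v4,v0) [+--] → (0.782485, -0.6247, -0.77)–(-1.215, -0.6247, -0.77)  len=1.9975
  (v1,v7,v3) [-++] → (-0.782485, -0.6247, 0.77)–(-1.215, -0.6247, 0.77)  len=0.4325
  (v5,v7,v1) [-+-] → (1.215, -0.6247, 0.77)–(-0.782485, -0.6247, 0.77)  len=1.9975
  (v6,v4,v2) [+-+] → (1.215, -0.6247, -0.77)–(0.782485, -0.6247, -0.77)  len=0.4325
  (v6,v5,v4) [+--] → (1.215, -0.6247, 0.495896)–(1.215, -0.6247, -0.77)  len=1.2659
  (v7,v5,v6) [+-+] → (1.215, -0.6247, 0.77)–(1.215, -0.6247, 0.495896)  len=0.2741

Chained into 1 loop(s):
  loop 1: 8 segments, perimeter = 7.9400
Total perimeter = 7.940

loops=1 perimeter=7.940


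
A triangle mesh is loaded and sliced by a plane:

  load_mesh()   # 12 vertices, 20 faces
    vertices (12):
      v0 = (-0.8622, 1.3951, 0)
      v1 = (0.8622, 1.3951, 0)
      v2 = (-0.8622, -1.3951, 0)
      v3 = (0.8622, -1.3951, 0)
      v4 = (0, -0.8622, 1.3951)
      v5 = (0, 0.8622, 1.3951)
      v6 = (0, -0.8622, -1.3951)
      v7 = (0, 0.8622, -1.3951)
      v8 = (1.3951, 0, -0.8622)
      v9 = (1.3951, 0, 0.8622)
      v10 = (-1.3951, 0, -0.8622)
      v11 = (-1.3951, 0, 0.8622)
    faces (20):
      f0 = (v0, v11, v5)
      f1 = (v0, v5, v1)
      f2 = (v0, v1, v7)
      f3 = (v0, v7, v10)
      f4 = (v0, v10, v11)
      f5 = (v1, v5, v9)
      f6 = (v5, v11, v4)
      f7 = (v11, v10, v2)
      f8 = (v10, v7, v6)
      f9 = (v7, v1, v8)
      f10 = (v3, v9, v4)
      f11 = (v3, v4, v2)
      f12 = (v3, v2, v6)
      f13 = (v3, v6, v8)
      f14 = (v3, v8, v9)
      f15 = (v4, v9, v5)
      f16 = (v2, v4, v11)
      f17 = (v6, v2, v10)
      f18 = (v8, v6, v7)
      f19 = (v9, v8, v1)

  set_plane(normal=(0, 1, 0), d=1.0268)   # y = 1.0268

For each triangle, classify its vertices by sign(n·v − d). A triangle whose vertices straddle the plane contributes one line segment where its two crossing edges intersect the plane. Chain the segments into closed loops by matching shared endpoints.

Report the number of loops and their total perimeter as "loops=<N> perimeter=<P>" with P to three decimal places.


loops=1 perimeter=6.142

Straddling triangles (8 of 20):
  (v0,v11,v5) [+--] → (-1.00288, 1.0268, 0.227617)–(-0.266313, 1.0268, 0.964187)  len=1.0417
  (v0,v5,v1) [+-+] → (-0.266313, 1.0268, 0.964187)–(0.266313, 1.0268, 0.964187)  len=0.5326
  (v0,v1,v7) [++-] → (0.266313, 1.0268, -0.964187)–(-0.266313, 1.0268, -0.964187)  len=0.5326
  (v0,v7,v10) [+--] → (-0.266313, 1.0268, -0.964187)–(-1.00288, 1.0268, -0.227617)  len=1.0417
  (v0,v10,v11) [+--] → (-1.00288, 1.0268, -0.227617)–(-1.00288, 1.0268, 0.227617)  len=0.4552
  (v1,v5,v9) [+--] → (0.266313, 1.0268, 0.964187)–(1.00288, 1.0268, 0.227617)  len=1.0417
  (v7,v1,v8) [-+-] → (0.266313, 1.0268, -0.964187)–(1.00288, 1.0268, -0.227617)  len=1.0417
  (v9,v8,v1) [--+] → (1.00288, 1.0268, -0.227617)–(1.00288, 1.0268, 0.227617)  len=0.4552

Chained into 1 loop(s):
  loop 1: 8 segments, perimeter = 6.1424
Total perimeter = 6.142


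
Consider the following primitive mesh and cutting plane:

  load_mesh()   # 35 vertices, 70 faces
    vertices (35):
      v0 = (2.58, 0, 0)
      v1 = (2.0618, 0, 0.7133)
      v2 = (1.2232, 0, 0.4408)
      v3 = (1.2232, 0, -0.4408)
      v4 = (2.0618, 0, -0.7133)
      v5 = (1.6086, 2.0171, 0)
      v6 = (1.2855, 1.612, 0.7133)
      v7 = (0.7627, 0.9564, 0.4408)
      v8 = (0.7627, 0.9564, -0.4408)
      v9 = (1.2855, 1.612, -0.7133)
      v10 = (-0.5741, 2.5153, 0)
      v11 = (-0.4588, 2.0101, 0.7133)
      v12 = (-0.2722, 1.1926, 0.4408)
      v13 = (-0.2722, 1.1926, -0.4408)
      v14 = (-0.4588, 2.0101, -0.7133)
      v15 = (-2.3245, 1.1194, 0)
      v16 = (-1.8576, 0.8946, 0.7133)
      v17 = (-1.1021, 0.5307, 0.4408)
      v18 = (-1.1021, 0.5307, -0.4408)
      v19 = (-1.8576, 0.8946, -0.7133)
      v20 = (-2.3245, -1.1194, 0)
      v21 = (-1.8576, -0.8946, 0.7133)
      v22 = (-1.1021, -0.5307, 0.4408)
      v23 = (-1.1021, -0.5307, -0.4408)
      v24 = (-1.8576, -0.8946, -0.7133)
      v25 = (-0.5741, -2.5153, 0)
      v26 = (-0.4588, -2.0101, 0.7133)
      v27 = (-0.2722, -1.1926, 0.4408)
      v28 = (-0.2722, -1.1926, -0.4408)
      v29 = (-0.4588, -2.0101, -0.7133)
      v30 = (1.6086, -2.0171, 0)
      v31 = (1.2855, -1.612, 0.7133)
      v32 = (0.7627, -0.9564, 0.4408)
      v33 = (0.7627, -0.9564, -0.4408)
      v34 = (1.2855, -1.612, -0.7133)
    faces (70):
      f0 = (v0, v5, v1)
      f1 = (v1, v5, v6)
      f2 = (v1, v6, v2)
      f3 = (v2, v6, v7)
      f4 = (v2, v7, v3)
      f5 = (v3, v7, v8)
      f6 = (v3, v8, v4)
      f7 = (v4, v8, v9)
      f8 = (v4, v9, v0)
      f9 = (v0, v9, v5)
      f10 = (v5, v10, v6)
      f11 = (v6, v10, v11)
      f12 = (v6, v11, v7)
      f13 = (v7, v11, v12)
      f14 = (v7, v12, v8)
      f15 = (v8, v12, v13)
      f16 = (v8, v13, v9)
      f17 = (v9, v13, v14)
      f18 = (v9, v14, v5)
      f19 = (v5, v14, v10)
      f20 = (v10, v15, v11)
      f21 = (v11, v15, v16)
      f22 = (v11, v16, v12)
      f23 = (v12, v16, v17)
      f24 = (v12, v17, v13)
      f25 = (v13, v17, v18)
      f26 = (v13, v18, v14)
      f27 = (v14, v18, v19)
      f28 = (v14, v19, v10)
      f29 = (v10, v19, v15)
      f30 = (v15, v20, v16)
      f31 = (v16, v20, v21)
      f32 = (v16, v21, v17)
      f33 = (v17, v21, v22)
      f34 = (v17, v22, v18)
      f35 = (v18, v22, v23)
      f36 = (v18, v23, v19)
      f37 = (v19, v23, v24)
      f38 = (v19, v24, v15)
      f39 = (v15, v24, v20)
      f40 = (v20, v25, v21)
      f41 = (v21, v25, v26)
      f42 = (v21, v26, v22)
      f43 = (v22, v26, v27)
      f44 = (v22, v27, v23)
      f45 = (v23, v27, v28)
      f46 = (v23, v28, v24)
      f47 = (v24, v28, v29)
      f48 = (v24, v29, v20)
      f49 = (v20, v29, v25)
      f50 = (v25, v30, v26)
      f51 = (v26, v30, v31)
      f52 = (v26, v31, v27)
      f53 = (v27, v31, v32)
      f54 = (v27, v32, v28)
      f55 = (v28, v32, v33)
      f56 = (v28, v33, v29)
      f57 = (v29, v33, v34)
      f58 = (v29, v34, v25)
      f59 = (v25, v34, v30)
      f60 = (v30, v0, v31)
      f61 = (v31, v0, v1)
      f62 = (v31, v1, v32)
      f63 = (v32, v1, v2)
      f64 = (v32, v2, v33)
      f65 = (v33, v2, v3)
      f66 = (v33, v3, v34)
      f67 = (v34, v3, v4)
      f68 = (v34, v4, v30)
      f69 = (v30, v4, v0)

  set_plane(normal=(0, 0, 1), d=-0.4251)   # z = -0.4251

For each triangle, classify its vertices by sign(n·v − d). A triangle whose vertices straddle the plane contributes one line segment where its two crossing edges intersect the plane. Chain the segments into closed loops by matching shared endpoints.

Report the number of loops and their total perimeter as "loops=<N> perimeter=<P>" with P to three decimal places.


Straddling triangles (28 of 70):
  (v2,v7,v3) [++-] → (1.215, 0.0170321, -0.4251)–(1.2232, 0, -0.4251)  len=0.0189
  (v3,v7,v8) [-+-] → (1.215, 0.0170321, -0.4251)–(0.7627, 0.9564, -0.4251)  len=1.0426
  (v4,v9,v0) [--+] → (1.80853, 0.960691, -0.4251)–(2.27117, 0, -0.4251)  len=1.0663
  (v0,v9,v5) [+-+] → (1.80853, 0.960691, -0.4251)–(1.41604, 1.77568, -0.4251)  len=0.9046
  (v7,v12,v8) [++-] → (0.74427, 0.960606, -0.4251)–(0.7627, 0.9564, -0.4251)  len=0.0189
  (v8,v12,v13) [-+-] → (0.74427, 0.960606, -0.4251)–(-0.2722, 1.1926, -0.4251)  len=1.0426
  (v9,v14,v5) [--+] → (0.376507, 2.01293, -0.4251)–(1.41604, 1.77568, -0.4251)  len=1.0663
  (v5,v14,v10) [+-+] → (0.376507, 2.01293, -0.4251)–(-0.505386, 2.21422, -0.4251)  len=0.9046
  (v12,v17,v13) [++-] → (-0.286979, 1.18081, -0.4251)–(-0.2722, 1.1926, -0.4251)  len=0.0189
  (v13,v17,v18) [-+-] → (-0.286979, 1.18081, -0.4251)–(-1.1021, 0.5307, -0.4251)  len=1.0426
  (v14,v19,v10) [--+] → (-1.33902, 1.54942, -0.4251)–(-0.505386, 2.21422, -0.4251)  len=1.0663
  (v10,v19,v15) [+-+] → (-1.33902, 1.54942, -0.4251)–(-2.04625, 0.985428, -0.4251)  len=0.9046
  (v17,v22,v18) [++-] → (-1.1021, 0.511798, -0.4251)–(-1.1021, 0.5307, -0.4251)  len=0.0189
  (v18,v22,v23) [-+-] → (-1.1021, 0.511798, -0.4251)–(-1.1021, -0.5307, -0.4251)  len=1.0425
  (v19,v24,v15) [--+] → (-2.04625, -0.0808683, -0.4251)–(-2.04625, 0.985428, -0.4251)  len=1.0663
  (v15,v24,v20) [+-+] → (-2.04625, -0.0808683, -0.4251)–(-2.04625, -0.985428, -0.4251)  len=0.9046
  (v22,v27,v23) [++-] → (-1.08732, -0.542487, -0.4251)–(-1.1021, -0.5307, -0.4251)  len=0.0189
  (v23,v27,v28) [-+-] → (-1.08732, -0.542487, -0.4251)–(-0.2722, -1.1926, -0.4251)  len=1.0426
  (v24,v29,v20) [--+] → (-1.21261, -1.65022, -0.4251)–(-2.04625, -0.985428, -0.4251)  len=1.0663
  (v20,v29,v25) [+-+] → (-1.21261, -1.65022, -0.4251)–(-0.505386, -2.21422, -0.4251)  len=0.9046
  (v27,v32,v28) [++-] → (-0.25377, -1.18839, -0.4251)–(-0.2722, -1.1926, -0.4251)  len=0.0189
  (v28,v32,v33) [-+-] → (-0.25377, -1.18839, -0.4251)–(0.7627, -0.9564, -0.4251)  len=1.0426
  (v29,v34,v25) [--+] → (0.534152, -1.97697, -0.4251)–(-0.505386, -2.21422, -0.4251)  len=1.0663
  (v25,v34,v30) [+-+] → (0.534152, -1.97697, -0.4251)–(1.41604, -1.77568, -0.4251)  len=0.9046
  (v32,v2,v33) [++-] → (0.770901, -0.939368, -0.4251)–(0.7627, -0.9564, -0.4251)  len=0.0189
  (v33,v2,v3) [-+-] → (0.770901, -0.939368, -0.4251)–(1.2232, 0, -0.4251)  len=1.0426
  (v34,v4,v30) [--+] → (1.87869, -0.814984, -0.4251)–(1.41604, -1.77568, -0.4251)  len=1.0663
  (v30,v4,v0) [+-+] → (1.87869, -0.814984, -0.4251)–(2.27117, 0, -0.4251)  len=0.9046

Chained into 2 loop(s):
  loop 1: 14 segments, perimeter = 7.4305
  loop 2: 14 segments, perimeter = 13.7959
Total perimeter = 21.226

loops=2 perimeter=21.226


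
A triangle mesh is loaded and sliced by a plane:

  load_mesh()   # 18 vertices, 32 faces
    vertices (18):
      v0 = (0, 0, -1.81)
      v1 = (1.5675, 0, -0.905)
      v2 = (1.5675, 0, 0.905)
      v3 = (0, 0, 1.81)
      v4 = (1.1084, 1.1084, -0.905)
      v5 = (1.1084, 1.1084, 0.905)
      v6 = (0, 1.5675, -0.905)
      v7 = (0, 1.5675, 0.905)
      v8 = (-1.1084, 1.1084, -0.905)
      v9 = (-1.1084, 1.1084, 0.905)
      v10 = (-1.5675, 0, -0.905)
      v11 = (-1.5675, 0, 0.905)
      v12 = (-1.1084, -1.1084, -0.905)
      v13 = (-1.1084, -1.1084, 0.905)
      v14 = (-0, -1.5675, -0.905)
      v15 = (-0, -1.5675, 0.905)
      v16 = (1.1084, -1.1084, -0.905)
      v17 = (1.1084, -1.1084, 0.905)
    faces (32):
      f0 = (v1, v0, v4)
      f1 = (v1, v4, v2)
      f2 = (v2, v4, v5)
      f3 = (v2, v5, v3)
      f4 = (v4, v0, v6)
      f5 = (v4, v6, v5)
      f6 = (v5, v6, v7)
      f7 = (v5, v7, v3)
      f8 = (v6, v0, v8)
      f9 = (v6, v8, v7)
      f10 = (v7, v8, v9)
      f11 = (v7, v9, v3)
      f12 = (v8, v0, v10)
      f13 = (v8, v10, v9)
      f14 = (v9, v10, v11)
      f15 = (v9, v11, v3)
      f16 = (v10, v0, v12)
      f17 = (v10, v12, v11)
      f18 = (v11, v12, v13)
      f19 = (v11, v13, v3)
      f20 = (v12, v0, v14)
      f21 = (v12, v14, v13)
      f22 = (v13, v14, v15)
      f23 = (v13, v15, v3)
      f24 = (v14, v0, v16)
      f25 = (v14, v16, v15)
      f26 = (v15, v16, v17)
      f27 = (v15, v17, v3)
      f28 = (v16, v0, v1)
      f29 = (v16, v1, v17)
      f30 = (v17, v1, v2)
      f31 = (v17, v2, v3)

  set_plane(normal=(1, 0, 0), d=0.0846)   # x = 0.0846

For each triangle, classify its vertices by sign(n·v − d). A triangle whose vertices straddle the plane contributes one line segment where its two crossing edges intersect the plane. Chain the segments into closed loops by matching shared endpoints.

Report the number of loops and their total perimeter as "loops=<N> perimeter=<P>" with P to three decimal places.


loops=1 perimeter=10.655

Straddling triangles (12 of 32):
  (v1,v0,v4) [+-+] → (0.0846, 0, -1.76116)–(0.0846, 0.0846, -1.74092)  len=0.0870
  (v2,v5,v3) [++-] → (0.0846, 0.0846, 1.74092)–(0.0846, 0, 1.76116)  len=0.0870
  (v4,v0,v6) [+--] → (0.0846, 0.0846, -1.74092)–(0.0846, 1.53246, -0.905)  len=1.6718
  (v4,v6,v5) [+-+] → (0.0846, 1.53246, -0.905)–(0.0846, 1.53246, -0.76685)  len=0.1382
  (v5,v6,v7) [+--] → (0.0846, 1.53246, -0.76685)–(0.0846, 1.53246, 0.905)  len=1.6718
  (v5,v7,v3) [+--] → (0.0846, 1.53246, 0.905)–(0.0846, 0.0846, 1.74092)  len=1.6718
  (v14,v0,v16) [--+] → (0.0846, -0.0846, -1.74092)–(0.0846, -1.53246, -0.905)  len=1.6718
  (v14,v16,v15) [-+-] → (0.0846, -1.53246, -0.905)–(0.0846, -1.53246, 0.76685)  len=1.6718
  (v15,v16,v17) [-++] → (0.0846, -1.53246, 0.76685)–(0.0846, -1.53246, 0.905)  len=0.1382
  (v15,v17,v3) [-+-] → (0.0846, -1.53246, 0.905)–(0.0846, -0.0846, 1.74092)  len=1.6718
  (v16,v0,v1) [+-+] → (0.0846, -0.0846, -1.74092)–(0.0846, 0, -1.76116)  len=0.0870
  (v17,v2,v3) [++-] → (0.0846, 0, 1.76116)–(0.0846, -0.0846, 1.74092)  len=0.0870

Chained into 1 loop(s):
  loop 1: 12 segments, perimeter = 10.6553
Total perimeter = 10.655


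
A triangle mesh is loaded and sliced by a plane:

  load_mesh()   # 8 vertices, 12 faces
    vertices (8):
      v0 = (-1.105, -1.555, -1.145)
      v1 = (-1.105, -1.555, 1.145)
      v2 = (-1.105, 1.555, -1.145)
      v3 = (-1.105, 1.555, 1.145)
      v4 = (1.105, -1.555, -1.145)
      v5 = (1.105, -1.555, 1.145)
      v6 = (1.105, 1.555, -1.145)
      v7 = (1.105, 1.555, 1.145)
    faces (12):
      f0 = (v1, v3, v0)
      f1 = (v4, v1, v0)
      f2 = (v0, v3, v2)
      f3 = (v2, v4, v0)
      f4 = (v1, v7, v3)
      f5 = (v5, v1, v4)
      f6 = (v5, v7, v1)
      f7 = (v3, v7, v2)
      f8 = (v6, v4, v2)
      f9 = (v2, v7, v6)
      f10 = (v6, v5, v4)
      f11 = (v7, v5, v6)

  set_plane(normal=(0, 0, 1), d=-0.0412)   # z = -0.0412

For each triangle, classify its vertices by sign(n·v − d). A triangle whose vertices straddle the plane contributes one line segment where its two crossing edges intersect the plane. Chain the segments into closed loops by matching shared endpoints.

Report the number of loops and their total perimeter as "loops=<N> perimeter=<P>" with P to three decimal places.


loops=1 perimeter=10.640

Straddling triangles (8 of 12):
  (v1,v3,v0) [++-] → (-1.105, -0.0559528, -0.0412)–(-1.105, -1.555, -0.0412)  len=1.4990
  (v4,v1,v0) [-+-] → (0.0397607, -1.555, -0.0412)–(-1.105, -1.555, -0.0412)  len=1.1448
  (v0,v3,v2) [-+-] → (-1.105, -0.0559528, -0.0412)–(-1.105, 1.555, -0.0412)  len=1.6110
  (v5,v1,v4) [++-] → (0.0397607, -1.555, -0.0412)–(1.105, -1.555, -0.0412)  len=1.0652
  (v3,v7,v2) [++-] → (-0.0397607, 1.555, -0.0412)–(-1.105, 1.555, -0.0412)  len=1.0652
  (v2,v7,v6) [-+-] → (-0.0397607, 1.555, -0.0412)–(1.105, 1.555, -0.0412)  len=1.1448
  (v6,v5,v4) [-+-] → (1.105, 0.0559528, -0.0412)–(1.105, -1.555, -0.0412)  len=1.6110
  (v7,v5,v6) [++-] → (1.105, 0.0559528, -0.0412)–(1.105, 1.555, -0.0412)  len=1.4990

Chained into 1 loop(s):
  loop 1: 8 segments, perimeter = 10.6400
Total perimeter = 10.640


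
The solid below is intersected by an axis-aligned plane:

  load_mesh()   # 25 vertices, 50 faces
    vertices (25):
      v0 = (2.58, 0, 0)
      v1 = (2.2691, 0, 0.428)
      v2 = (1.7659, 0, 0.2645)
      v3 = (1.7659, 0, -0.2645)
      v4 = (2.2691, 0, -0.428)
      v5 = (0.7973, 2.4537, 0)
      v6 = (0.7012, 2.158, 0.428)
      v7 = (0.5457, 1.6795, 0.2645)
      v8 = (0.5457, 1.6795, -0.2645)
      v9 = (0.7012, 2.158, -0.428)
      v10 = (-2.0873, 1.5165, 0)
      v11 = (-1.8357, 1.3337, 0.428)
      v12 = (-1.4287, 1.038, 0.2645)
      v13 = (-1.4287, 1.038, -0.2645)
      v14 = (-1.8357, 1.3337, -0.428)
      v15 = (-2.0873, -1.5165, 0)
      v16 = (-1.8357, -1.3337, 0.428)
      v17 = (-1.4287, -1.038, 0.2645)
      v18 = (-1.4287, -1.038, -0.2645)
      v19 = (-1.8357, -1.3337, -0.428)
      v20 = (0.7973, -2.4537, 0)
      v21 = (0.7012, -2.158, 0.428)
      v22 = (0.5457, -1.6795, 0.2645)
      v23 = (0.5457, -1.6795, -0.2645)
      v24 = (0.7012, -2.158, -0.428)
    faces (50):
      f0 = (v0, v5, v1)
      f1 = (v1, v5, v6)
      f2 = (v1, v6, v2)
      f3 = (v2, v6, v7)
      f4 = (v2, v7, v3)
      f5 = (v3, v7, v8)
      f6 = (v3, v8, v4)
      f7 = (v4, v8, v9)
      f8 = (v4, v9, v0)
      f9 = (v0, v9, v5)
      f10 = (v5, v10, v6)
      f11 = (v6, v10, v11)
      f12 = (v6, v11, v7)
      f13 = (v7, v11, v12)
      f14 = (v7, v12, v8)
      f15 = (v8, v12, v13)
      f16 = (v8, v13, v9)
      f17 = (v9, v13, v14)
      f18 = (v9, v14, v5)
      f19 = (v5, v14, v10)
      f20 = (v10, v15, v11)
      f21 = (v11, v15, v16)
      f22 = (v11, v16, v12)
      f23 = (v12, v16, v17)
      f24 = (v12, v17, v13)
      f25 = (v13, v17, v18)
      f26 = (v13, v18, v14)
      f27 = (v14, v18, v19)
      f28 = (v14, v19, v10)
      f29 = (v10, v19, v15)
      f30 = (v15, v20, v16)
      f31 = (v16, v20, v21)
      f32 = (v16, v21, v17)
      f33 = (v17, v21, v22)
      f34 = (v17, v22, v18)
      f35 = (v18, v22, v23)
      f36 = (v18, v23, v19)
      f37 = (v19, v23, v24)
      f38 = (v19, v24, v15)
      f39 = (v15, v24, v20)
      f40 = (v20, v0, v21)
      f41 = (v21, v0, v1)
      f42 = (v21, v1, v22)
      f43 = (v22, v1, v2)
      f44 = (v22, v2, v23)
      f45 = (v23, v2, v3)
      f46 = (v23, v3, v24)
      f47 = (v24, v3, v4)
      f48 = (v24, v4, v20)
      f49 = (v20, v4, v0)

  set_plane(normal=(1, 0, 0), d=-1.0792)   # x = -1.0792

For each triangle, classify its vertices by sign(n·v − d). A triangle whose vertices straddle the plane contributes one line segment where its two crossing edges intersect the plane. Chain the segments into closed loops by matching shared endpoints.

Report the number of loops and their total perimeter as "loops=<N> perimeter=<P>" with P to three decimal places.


loops=2 perimeter=4.903

Straddling triangles (20 of 50):
  (v5,v10,v6) [+-+] → (-1.0792, 1.84403, 0)–(-1.0792, 1.74842, 0.154731)  len=0.1819
  (v6,v10,v11) [+--] → (-1.0792, 1.74842, 0.154731)–(-1.0792, 1.57951, 0.428)  len=0.3213
  (v6,v11,v7) [+-+] → (-1.0792, 1.57951, 0.428)–(-1.0792, 1.44355, 0.376061)  len=0.1455
  (v7,v11,v12) [+--] → (-1.0792, 1.44355, 0.376061)–(-1.0792, 1.15156, 0.2645)  len=0.3126
  (v7,v12,v8) [+-+] → (-1.0792, 1.15156, 0.2645)–(-1.0792, 1.15156, 0.170859)  len=0.0936
  (v8,v12,v13) [+--] → (-1.0792, 1.15156, 0.170859)–(-1.0792, 1.15156, -0.2645)  len=0.4354
  (v8,v13,v9) [+-+] → (-1.0792, 1.15156, -0.2645)–(-1.0792, 1.22178, -0.291329)  len=0.0752
  (v9,v13,v14) [+--] → (-1.0792, 1.22178, -0.291329)–(-1.0792, 1.57951, -0.428)  len=0.3829
  (v9,v14,v5) [+-+] → (-1.0792, 1.57951, -0.428)–(-1.0792, 1.65549, -0.305029)  len=0.1446
  (v5,v14,v10) [+--] → (-1.0792, 1.65549, -0.305029)–(-1.0792, 1.84403, 0)  len=0.3586
  (v15,v20,v16) [-+-] → (-1.0792, -1.84403, 0)–(-1.0792, -1.65549, 0.305029)  len=0.3586
  (v16,v20,v21) [-++] → (-1.0792, -1.65549, 0.305029)–(-1.0792, -1.57951, 0.428)  len=0.1446
  (v16,v21,v17) [-+-] → (-1.0792, -1.57951, 0.428)–(-1.0792, -1.22178, 0.291329)  len=0.3829
  (v17,v21,v22) [-++] → (-1.0792, -1.22178, 0.291329)–(-1.0792, -1.15156, 0.2645)  len=0.0752
  (v17,v22,v18) [-+-] → (-1.0792, -1.15156, 0.2645)–(-1.0792, -1.15156, -0.170859)  len=0.4354
  (v18,v22,v23) [-++] → (-1.0792, -1.15156, -0.170859)–(-1.0792, -1.15156, -0.2645)  len=0.0936
  (v18,v23,v19) [-+-] → (-1.0792, -1.15156, -0.2645)–(-1.0792, -1.44355, -0.376061)  len=0.3126
  (v19,v23,v24) [-++] → (-1.0792, -1.44355, -0.376061)–(-1.0792, -1.57951, -0.428)  len=0.1455
  (v19,v24,v15) [-+-] → (-1.0792, -1.57951, -0.428)–(-1.0792, -1.74842, -0.154731)  len=0.3213
  (v15,v24,v20) [-++] → (-1.0792, -1.74842, -0.154731)–(-1.0792, -1.84403, 0)  len=0.1819

Chained into 2 loop(s):
  loop 1: 10 segments, perimeter = 2.4515
  loop 2: 10 segments, perimeter = 2.4515
Total perimeter = 4.903


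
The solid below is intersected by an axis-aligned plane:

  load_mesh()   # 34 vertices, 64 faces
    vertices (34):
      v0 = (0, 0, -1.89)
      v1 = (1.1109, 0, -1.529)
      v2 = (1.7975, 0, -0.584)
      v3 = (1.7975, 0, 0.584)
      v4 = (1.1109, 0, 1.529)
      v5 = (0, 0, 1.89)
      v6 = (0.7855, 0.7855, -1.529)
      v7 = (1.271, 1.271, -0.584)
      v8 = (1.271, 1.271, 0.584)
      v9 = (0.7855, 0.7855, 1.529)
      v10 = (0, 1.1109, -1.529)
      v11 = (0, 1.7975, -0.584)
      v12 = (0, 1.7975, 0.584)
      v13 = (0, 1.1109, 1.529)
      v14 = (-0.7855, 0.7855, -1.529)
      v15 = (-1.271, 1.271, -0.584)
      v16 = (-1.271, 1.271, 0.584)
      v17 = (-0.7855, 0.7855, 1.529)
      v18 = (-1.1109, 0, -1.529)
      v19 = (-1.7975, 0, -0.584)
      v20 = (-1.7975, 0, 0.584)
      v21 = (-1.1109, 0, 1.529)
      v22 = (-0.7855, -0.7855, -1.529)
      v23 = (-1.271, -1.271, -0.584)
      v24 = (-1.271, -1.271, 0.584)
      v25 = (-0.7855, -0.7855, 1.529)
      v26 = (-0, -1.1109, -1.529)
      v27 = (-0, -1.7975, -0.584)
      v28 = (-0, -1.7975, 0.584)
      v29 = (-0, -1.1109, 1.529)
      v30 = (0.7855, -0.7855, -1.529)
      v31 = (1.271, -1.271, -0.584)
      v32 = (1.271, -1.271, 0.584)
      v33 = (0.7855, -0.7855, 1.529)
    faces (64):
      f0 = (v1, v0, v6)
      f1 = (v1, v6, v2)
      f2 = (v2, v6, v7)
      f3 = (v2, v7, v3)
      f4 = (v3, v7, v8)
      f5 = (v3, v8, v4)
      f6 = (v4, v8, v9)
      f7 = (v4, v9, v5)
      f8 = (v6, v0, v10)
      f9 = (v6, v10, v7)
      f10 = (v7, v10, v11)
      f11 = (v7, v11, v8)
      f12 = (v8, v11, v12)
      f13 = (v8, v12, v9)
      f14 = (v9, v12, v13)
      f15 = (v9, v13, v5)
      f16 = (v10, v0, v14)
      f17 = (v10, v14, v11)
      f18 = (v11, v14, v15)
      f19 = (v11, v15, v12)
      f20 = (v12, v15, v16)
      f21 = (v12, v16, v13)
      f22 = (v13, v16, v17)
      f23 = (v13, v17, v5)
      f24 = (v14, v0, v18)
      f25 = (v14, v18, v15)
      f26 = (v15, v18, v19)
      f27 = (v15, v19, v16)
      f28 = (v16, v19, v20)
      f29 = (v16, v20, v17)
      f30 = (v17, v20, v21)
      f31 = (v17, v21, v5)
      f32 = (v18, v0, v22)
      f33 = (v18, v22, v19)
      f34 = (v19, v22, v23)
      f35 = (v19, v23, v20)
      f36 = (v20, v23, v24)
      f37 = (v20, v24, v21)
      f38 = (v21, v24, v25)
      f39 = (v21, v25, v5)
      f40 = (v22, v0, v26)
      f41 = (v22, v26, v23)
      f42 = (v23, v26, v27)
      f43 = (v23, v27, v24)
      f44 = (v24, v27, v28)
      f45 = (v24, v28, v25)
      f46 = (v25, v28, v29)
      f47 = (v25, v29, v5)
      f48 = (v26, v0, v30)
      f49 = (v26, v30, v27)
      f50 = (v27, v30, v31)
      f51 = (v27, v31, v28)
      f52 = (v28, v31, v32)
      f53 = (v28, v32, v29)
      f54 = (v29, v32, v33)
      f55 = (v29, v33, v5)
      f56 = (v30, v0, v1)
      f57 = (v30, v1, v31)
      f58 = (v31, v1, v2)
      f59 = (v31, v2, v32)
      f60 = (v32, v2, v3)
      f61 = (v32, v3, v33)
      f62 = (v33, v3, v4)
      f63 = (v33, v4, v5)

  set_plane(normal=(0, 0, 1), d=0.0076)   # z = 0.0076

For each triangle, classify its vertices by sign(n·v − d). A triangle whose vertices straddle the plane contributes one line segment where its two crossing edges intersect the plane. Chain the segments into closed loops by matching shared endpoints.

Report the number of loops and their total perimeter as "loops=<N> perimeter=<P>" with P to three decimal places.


loops=1 perimeter=11.006

Straddling triangles (16 of 64):
  (v2,v7,v3) [--+] → (1.53768, 0.62723, 0.0076)–(1.7975, 0, 0.0076)  len=0.6789
  (v3,v7,v8) [+-+] → (1.53768, 0.62723, 0.0076)–(1.271, 1.271, 0.0076)  len=0.6968
  (v7,v11,v8) [--+] → (0.64377, 1.53082, 0.0076)–(1.271, 1.271, 0.0076)  len=0.6789
  (v8,v11,v12) [+-+] → (0.64377, 1.53082, 0.0076)–(0, 1.7975, 0.0076)  len=0.6968
  (v11,v15,v12) [--+] → (-0.62723, 1.53768, 0.0076)–(0, 1.7975, 0.0076)  len=0.6789
  (v12,v15,v16) [+-+] → (-0.62723, 1.53768, 0.0076)–(-1.271, 1.271, 0.0076)  len=0.6968
  (v15,v19,v16) [--+] → (-1.53082, 0.64377, 0.0076)–(-1.271, 1.271, 0.0076)  len=0.6789
  (v16,v19,v20) [+-+] → (-1.53082, 0.64377, 0.0076)–(-1.7975, 0, 0.0076)  len=0.6968
  (v19,v23,v20) [--+] → (-1.53768, -0.62723, 0.0076)–(-1.7975, 0, 0.0076)  len=0.6789
  (v20,v23,v24) [+-+] → (-1.53768, -0.62723, 0.0076)–(-1.271, -1.271, 0.0076)  len=0.6968
  (v23,v27,v24) [--+] → (-0.64377, -1.53082, 0.0076)–(-1.271, -1.271, 0.0076)  len=0.6789
  (v24,v27,v28) [+-+] → (-0.64377, -1.53082, 0.0076)–(0, -1.7975, 0.0076)  len=0.6968
  (v27,v31,v28) [--+] → (0.62723, -1.53768, 0.0076)–(0, -1.7975, 0.0076)  len=0.6789
  (v28,v31,v32) [+-+] → (0.62723, -1.53768, 0.0076)–(1.271, -1.271, 0.0076)  len=0.6968
  (v31,v2,v32) [--+] → (1.53082, -0.64377, 0.0076)–(1.271, -1.271, 0.0076)  len=0.6789
  (v32,v2,v3) [+-+] → (1.53082, -0.64377, 0.0076)–(1.7975, 0, 0.0076)  len=0.6968

Chained into 1 loop(s):
  loop 1: 16 segments, perimeter = 11.0059
Total perimeter = 11.006
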